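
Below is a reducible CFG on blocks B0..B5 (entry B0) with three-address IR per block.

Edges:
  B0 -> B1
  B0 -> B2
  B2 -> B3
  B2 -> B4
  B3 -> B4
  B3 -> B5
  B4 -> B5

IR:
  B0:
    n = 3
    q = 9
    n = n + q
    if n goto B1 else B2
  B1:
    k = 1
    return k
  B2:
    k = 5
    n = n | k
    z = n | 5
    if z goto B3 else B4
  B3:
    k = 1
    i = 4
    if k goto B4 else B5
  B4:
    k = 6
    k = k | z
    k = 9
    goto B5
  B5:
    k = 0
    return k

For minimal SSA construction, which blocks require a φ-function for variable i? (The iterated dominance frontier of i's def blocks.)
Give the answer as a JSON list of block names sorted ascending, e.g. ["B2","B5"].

idom tree: B1←B0 B2←B0 B3←B2 B4←B2 B5←B2
Join-block Dom:
  B4: preds {B2,B3}: {B0,B2} ∩ {B0,B2,B3} = {B0,B2}; idom=B2
  B5: preds {B3,B4}: {B0,B2,B3} ∩ {B0,B2,B4} = {B0,B2}; idom=B2

DF derivation:
  B4←B2: walk · to B2
  B4←B3: walk B3 to B2
  B5←B3: walk B3 to B2
  B5←B4: walk B4 to B2
  B0: DF=∅
  B1: DF=∅
  B2: DF=∅
  B3: DF={B4,B5}
  B4: DF={B5}
  B5: DF=∅

φ for i: defs {B3}
  DF⁺ = {B4,B5}

Answer: ["B4", "B5"]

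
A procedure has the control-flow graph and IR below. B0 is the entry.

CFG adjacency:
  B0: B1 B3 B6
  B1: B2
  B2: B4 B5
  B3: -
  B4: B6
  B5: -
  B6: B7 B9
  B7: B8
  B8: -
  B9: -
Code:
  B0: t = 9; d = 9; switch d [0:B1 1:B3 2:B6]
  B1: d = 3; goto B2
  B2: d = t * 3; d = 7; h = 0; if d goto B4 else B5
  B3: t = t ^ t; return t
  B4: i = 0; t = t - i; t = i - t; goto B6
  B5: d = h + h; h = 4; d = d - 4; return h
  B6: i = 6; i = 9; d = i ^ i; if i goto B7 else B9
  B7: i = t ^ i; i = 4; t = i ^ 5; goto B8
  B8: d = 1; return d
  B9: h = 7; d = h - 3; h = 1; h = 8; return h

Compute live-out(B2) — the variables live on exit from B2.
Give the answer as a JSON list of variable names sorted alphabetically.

Answer: ["h", "t"]

Working:
Per-block:
  B0: def={d,t} ue=∅
  B1: def={d} ue=∅
  B2: def={d,h} ue={t}
  B3: def={t} ue={t}
  B4: def={i,t} ue={t}
  B5: def={d,h} ue={h}
  B6: def={d,i} ue=∅
  B7: def={i,t} ue={i,t}
  B8: def={d} ue=∅
  B9: def={d,h} ue=∅

Liveness:
  B0: in=∅ out={t}
  B1: in={t} out={t}
  B2: in={t} out={h,t}
  B3: in={t} out=∅
  B4: in={t} out={t}
  B5: in={h} out=∅
  B6: in={t} out={i,t}
  B7: in={i,t} out=∅
  B8: in=∅ out=∅
  B9: in=∅ out=∅

live-out(B2) = ["h", "t"]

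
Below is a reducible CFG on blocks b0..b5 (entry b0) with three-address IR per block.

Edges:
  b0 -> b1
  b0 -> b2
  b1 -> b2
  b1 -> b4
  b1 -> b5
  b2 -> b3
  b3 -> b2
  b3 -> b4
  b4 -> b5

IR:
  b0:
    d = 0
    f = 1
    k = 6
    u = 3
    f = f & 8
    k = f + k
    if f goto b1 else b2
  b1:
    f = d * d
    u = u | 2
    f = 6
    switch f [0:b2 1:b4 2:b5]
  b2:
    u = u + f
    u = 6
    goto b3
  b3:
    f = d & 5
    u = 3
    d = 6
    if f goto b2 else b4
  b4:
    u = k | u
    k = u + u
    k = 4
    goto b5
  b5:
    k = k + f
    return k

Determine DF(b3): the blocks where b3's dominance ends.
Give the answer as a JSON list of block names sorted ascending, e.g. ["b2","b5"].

Answer: ["b2", "b4"]

Derivation:
idom tree: b1←b0 b2←b0 b3←b2 b4←b0 b5←b0
Dom at joins:
  b2: preds {b0,b1,b3}: {b0} ∩ {b0,b1} ∩ {b0,b2,b3} = {b0}; idom=b0
  b4: preds {b1,b3}: {b0,b1} ∩ {b0,b2,b3} = {b0}; idom=b0
  b5: preds {b1,b4}: {b0,b1} ∩ {b0,b4} = {b0}; idom=b0

Frontier:
  b2←b0: walk · to b0
  b2←b1: walk b1 to b0
  b2←b3: walk b3→b2 to b0
  b4←b1: walk b1 to b0
  b4←b3: walk b3→b2 to b0
  b5←b1: walk b1 to b0
  b5←b4: walk b4 to b0
  b0: DF=∅
  b1: DF={b2,b4,b5}
  b2: DF={b2,b4}
  b3: DF={b2,b4}
  b4: DF={b5}
  b5: DF=∅

DF(b3) = ["b2", "b4"]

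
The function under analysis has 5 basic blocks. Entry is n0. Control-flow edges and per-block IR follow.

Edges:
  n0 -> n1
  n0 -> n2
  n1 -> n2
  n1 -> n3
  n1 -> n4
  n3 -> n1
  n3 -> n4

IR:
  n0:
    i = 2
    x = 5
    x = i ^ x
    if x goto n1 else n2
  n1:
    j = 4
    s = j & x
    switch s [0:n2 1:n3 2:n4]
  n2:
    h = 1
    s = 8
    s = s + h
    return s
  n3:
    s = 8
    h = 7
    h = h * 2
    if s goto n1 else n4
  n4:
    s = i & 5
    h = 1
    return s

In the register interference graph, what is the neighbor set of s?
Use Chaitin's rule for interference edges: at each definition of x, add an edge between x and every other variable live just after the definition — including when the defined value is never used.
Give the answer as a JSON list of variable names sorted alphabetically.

Answer: ["h", "i", "x"]

Working:
Block summaries:
  n0: {i,x} / ∅
  n1: {j,s} / {x}
  n2: {h,s} / ∅
  n3: {h,s} / ∅
  n4: {h,s} / {i}

Backward fixpoint:
  n0: in=∅ out={i,x}
  n1: in={i,x} out={i,x}
  n2: in=∅ out=∅
  n3: in={i,x} out={i,x}
  n4: in={i} out=∅

Interfere edges:
  h: {i,s,x}
  i: {h,j,s,x}
  j: {i,x}
  s: {h,i,x}
  x: {h,i,j,s}

N(s) = ["h", "i", "x"]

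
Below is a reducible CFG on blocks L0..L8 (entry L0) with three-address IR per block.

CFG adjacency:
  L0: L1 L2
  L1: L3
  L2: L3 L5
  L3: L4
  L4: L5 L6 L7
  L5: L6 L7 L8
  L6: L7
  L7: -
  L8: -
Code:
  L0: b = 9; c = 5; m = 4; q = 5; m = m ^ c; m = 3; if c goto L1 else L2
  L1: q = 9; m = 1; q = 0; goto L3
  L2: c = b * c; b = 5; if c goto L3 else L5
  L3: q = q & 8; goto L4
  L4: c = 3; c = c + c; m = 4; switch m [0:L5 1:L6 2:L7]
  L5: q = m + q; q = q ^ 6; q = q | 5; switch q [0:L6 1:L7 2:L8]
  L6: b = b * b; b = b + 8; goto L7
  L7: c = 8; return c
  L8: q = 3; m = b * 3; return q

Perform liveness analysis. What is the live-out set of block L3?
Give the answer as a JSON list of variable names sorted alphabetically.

Block summaries:
  L0: def={b,c,m,q} ue=∅
  L1: def={m,q} ue=∅
  L2: def={b,c} ue={b,c}
  L3: def={q} ue={q}
  L4: def={c,m} ue=∅
  L5: def={q} ue={m,q}
  L6: def={b} ue={b}
  L7: def={c} ue=∅
  L8: def={m,q} ue={b}

Liveness:
  L0 li=∅ lo={b,c,m,q}
  L1 li={b} lo={b,q}
  L2 li={b,c,m,q} lo={b,m,q}
  L3 li={b,q} lo={b,q}
  L4 li={b,q} lo={b,m,q}
  L5 li={b,m,q} lo={b}
  L6 li={b} lo=∅
  L7 li=∅ lo=∅
  L8 li={b} lo=∅

live-out(L3) = ["b", "q"]

Answer: ["b", "q"]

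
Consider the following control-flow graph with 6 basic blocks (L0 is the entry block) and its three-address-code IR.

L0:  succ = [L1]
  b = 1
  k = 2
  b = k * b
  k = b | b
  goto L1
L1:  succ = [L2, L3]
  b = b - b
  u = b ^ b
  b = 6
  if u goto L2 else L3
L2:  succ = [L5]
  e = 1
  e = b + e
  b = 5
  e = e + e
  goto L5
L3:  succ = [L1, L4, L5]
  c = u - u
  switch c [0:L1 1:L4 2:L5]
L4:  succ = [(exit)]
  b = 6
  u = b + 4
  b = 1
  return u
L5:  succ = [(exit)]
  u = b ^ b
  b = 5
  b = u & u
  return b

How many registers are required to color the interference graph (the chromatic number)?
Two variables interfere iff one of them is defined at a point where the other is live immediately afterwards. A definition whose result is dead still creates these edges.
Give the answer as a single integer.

Per-block:
  L0 def {b,k} use ∅
  L1 def {b,u} use {b}
  L2 def {b,e} use {b}
  L3 def {c} use {u}
  L4 def {b,u} use ∅
  L5 def {b,u} use {b}

Live sets:
  L0: in=∅ out={b}
  L1: in={b} out={b,u}
  L2: in={b} out={b}
  L3: in={b,u} out={b}
  L4: in=∅ out=∅
  L5: in={b} out=∅

Interference:
  b↔{c,e,k,u}
  c↔{b}
  e↔{b}
  k↔{b}
  u↔{b}

Chromatic number:
  clique {b,c} ⇒ need ≥ 2
  assign b→r0 c→r1 e→r1 k→r1 u→r1 — no edge inside a register ⇒ χ ≤ 2
  χ = 2

Answer: 2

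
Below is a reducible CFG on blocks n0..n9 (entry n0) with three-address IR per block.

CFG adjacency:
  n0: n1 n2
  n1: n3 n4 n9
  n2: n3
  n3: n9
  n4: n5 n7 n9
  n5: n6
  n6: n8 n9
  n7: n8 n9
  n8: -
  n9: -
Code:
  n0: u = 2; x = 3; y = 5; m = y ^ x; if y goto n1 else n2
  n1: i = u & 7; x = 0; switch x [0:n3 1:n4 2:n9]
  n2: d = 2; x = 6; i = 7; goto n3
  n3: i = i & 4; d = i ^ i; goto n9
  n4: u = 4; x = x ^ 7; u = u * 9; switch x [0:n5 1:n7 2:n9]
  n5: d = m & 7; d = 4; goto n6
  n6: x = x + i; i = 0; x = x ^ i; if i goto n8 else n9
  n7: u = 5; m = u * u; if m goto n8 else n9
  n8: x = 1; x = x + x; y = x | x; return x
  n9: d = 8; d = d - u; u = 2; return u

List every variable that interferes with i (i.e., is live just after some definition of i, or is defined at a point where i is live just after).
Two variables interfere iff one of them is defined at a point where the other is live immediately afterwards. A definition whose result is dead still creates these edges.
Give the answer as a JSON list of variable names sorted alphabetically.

Block summaries:
  n0: def={m,u,x,y} ue=∅
  n1: def={i,x} ue={u}
  n2: def={d,i,x} ue=∅
  n3: def={d,i} ue={i}
  n4: def={u,x} ue={x}
  n5: def={d} ue={m}
  n6: def={i,x} ue={i,x}
  n7: def={m,u} ue=∅
  n8: def={x,y} ue=∅
  n9: def={d,u} ue={u}

Backward fixpoint:
  n0 li=∅ lo={m,u}
  n1 li={m,u} lo={i,m,u,x}
  n2 li={u} lo={i,u}
  n3 li={i,u} lo={u}
  n4 li={i,m,x} lo={i,m,u,x}
  n5 li={i,m,u,x} lo={i,u,x}
  n6 li={i,u,x} lo={u}
  n7 li=∅ lo={u}
  n8 li=∅ lo=∅
  n9 li={u} lo=∅

Conflict graph:
  d: {i,u,x}
  i: {d,m,u,x}
  m: {i,u,x,y}
  u: {d,i,m,x,y}
  x: {d,i,m,u,y}
  y: {m,u,x}

N(i) = ["d", "m", "u", "x"]

Answer: ["d", "m", "u", "x"]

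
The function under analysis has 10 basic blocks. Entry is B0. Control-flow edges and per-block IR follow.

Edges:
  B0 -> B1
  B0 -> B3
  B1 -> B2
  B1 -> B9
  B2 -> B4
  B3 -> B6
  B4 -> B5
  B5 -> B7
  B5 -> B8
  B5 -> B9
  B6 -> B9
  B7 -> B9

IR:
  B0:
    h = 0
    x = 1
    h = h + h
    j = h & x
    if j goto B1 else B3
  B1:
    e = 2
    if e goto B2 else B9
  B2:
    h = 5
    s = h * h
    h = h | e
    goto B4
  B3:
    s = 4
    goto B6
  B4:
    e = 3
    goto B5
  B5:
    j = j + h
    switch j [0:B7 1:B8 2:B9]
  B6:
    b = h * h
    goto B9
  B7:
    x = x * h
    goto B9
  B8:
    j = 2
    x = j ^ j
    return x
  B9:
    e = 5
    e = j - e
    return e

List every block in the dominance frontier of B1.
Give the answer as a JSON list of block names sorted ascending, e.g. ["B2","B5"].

idom tree: B1←B0 B2←B1 B3←B0 B4←B2 B5←B4 B6←B3 B7←B5 B8←B5 B9←B0
Join-block Dom:
  B9: preds {B1,B5,B6,B7}: {B0,B1} ∩ {B0,B1,B2,B4,B5} ∩ {B0,B3,B6} ∩ {B0,B1,B2,B4,B5,B7} = {B0}; idom=B0

DF walk-up:
  B9←B1: walk B1 to B0
  B9←B5: walk B5→B4→B2→B1 to B0
  B9←B6: walk B6→B3 to B0
  B9←B7: walk B7→B5→B4→B2→B1 to B0
  B0 → ∅
  B1 → {B9}
  B2 → {B9}
  B3 → {B9}
  B4 → {B9}
  B5 → {B9}
  B6 → {B9}
  B7 → {B9}
  B8 → ∅
  B9 → ∅

DF(B1) = ["B9"]

Answer: ["B9"]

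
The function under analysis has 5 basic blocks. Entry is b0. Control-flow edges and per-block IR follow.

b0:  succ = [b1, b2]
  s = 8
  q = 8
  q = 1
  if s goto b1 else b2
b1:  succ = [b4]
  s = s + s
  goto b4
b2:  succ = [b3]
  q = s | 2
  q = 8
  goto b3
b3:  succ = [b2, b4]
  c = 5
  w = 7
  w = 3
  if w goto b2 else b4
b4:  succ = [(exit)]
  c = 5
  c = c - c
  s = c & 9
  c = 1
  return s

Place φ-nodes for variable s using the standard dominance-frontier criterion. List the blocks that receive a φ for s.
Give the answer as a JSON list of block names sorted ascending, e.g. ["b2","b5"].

Answer: ["b4"]

Derivation:
idom tree: b1←b0 b2←b0 b3←b2 b4←b0
Join-block Dom:
  b2: preds {b0,b3}: {b0} ∩ {b0,b2,b3} = {b0}; idom=b0
  b4: preds {b1,b3}: {b0,b1} ∩ {b0,b2,b3} = {b0}; idom=b0

Frontier:
  b2←b0: walk · to b0
  b2←b3: walk b3→b2 to b0
  b4←b1: walk b1 to b0
  b4←b3: walk b3→b2 to b0
  b0 → ∅
  b1 → {b4}
  b2 → {b2,b4}
  b3 → {b2,b4}
  b4 → ∅

φ for s: defs {b0,b1,b4}
  DF⁺ = {b4}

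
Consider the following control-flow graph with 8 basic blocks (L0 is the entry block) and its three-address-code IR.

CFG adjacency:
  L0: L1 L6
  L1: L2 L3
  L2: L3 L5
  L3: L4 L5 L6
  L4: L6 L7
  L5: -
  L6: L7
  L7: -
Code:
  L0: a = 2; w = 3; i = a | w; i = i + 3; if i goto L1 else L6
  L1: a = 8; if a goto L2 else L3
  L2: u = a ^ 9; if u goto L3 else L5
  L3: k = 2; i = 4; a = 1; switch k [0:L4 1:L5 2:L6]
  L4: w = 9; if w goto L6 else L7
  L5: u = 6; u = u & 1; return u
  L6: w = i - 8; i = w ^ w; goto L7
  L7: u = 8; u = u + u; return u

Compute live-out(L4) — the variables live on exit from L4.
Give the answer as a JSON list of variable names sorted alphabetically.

Answer: ["i"]

Working:
def/use:
  L0: {a,i,w} / ∅
  L1: {a} / ∅
  L2: {u} / {a}
  L3: {a,i,k} / ∅
  L4: {w} / ∅
  L5: {u} / ∅
  L6: {i,w} / {i}
  L7: {u} / ∅

Live sets:
  L0: in=∅ out={i}
  L1: in=∅ out={a}
  L2: in={a} out=∅
  L3: in=∅ out={i}
  L4: in={i} out={i}
  L5: in=∅ out=∅
  L6: in={i} out=∅
  L7: in=∅ out=∅

live-out(L4) = ["i"]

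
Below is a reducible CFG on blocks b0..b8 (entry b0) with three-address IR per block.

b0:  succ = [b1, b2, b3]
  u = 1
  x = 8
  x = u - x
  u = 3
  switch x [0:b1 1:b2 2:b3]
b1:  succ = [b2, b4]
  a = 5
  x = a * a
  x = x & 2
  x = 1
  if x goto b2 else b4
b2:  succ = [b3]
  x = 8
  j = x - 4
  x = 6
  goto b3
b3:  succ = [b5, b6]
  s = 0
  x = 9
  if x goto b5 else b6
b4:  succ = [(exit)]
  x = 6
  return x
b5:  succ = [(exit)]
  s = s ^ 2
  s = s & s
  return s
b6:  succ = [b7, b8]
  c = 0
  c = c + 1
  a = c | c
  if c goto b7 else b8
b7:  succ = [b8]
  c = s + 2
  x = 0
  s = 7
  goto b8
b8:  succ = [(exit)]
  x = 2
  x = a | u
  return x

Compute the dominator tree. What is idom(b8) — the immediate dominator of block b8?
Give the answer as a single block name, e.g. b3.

idom tree: b1←b0 b2←b0 b3←b0 b4←b1 b5←b3 b6←b3 b7←b6 b8←b6
Join-block Dom:
  b2: preds {b0,b1}: {b0} ∩ {b0,b1} = {b0}; idom=b0
  b3: preds {b0,b2}: {b0} ∩ {b0,b2} = {b0}; idom=b0
  b8: preds {b6,b7}: {b0,b3,b6} ∩ {b0,b3,b6,b7} = {b0,b3,b6}; idom=b6

idom(b8) = b6

Answer: b6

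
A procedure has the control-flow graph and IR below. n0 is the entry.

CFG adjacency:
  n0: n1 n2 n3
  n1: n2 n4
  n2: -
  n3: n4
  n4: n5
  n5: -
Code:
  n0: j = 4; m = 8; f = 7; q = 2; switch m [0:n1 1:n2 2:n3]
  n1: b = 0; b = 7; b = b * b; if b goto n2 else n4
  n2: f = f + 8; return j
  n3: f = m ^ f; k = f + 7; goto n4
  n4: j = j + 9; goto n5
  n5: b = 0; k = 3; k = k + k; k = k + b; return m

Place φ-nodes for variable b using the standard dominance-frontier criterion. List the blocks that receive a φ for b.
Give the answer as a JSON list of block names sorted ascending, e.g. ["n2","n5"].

idom tree: n1←n0 n2←n0 n3←n0 n4←n0 n5←n4
Dom∩ at merges:
  n2: preds {n0,n1}: {n0} ∩ {n0,n1} = {n0}; idom=n0
  n4: preds {n1,n3}: {n0,n1} ∩ {n0,n3} = {n0}; idom=n0

Frontier:
  join n2 pred n0: · stop@n0
  join n2 pred n1: n1 stop@n0
  join n4 pred n1: n1 stop@n0
  join n4 pred n3: n3 stop@n0
  n0 → ∅
  n1 → {n2,n4}
  n2 → ∅
  n3 → {n4}
  n4 → ∅
  n5 → ∅

φ for b: defs {n1,n5}
  DF⁺ = {n2,n4}

Answer: ["n2", "n4"]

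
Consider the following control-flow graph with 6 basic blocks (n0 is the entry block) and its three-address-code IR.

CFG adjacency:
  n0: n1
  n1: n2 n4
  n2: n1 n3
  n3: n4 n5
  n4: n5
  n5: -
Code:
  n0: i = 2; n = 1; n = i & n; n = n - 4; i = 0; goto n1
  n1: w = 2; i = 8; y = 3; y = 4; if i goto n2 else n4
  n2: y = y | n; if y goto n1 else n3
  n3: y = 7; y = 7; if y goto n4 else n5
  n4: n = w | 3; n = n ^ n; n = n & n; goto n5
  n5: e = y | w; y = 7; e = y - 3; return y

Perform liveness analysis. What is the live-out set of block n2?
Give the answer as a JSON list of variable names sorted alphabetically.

Block summaries:
  n0: {i,n} / ∅
  n1: {i,w,y} / ∅
  n2: {y} / {n,y}
  n3: {y} / ∅
  n4: {n} / {w}
  n5: {e,y} / {w,y}

Live sets:
  live n0: ∅→{n}
  live n1: {n}→{n,w,y}
  live n2: {n,w,y}→{n,w}
  live n3: {w}→{w,y}
  live n4: {w,y}→{w,y}
  live n5: {w,y}→∅

live-out(n2) = ["n", "w"]

Answer: ["n", "w"]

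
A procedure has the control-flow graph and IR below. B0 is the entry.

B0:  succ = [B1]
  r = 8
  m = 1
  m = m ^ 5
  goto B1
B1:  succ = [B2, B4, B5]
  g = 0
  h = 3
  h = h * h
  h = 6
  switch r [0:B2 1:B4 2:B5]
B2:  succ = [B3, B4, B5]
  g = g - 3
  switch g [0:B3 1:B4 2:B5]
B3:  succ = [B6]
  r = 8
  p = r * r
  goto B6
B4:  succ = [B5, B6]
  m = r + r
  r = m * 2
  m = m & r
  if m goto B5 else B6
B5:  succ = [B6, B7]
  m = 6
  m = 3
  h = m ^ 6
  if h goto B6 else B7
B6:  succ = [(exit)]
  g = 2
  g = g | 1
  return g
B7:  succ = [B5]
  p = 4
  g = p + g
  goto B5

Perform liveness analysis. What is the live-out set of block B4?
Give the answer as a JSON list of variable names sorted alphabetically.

Per-block:
  B0 def {m,r} use ∅
  B1 def {g,h} use {r}
  B2 def {g} use {g}
  B3 def {p,r} use ∅
  B4 def {m,r} use {r}
  B5 def {h,m} use ∅
  B6 def {g} use ∅
  B7 def {g,p} use {g}

Backward fixpoint:
  B0 li=∅ lo={r}
  B1 li={r} lo={g,r}
  B2 li={g,r} lo={g,r}
  B3 li=∅ lo=∅
  B4 li={g,r} lo={g}
  B5 li={g} lo={g}
  B6 li=∅ lo=∅
  B7 li={g} lo={g}

live-out(B4) = ["g"]

Answer: ["g"]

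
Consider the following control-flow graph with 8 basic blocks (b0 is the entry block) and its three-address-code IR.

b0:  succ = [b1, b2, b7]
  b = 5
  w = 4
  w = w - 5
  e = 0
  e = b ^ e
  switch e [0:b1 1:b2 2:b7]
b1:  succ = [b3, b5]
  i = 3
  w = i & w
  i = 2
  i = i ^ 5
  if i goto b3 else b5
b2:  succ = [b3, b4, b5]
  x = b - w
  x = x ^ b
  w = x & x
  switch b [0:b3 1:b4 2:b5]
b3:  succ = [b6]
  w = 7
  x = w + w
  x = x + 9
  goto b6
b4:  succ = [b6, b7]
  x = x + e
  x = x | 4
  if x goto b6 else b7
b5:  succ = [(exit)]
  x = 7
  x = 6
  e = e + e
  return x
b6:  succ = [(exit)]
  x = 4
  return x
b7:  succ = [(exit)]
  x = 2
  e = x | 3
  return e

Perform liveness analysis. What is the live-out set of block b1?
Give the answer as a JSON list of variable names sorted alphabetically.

Block summaries:
  b0 def {b,e,w} use ∅
  b1 def {i,w} use {w}
  b2 def {w,x} use {b,w}
  b3 def {w,x} use ∅
  b4 def {x} use {e,x}
  b5 def {e,x} use {e}
  b6 def {x} use ∅
  b7 def {e,x} use ∅

Liveness:
  live b0: ∅→{b,e,w}
  live b1: {e,w}→{e}
  live b2: {b,e,w}→{e,x}
  live b3: ∅→∅
  live b4: {e,x}→∅
  live b5: {e}→∅
  live b6: ∅→∅
  live b7: ∅→∅

live-out(b1) = ["e"]

Answer: ["e"]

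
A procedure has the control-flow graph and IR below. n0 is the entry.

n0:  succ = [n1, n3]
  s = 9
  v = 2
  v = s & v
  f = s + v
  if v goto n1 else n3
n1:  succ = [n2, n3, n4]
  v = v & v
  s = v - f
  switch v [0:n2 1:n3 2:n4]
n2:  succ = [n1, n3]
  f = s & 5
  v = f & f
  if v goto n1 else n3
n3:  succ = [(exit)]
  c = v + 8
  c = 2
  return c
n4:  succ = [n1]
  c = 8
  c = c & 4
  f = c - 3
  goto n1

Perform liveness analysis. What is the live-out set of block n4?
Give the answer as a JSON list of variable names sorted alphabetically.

def/use:
  n0 def {f,s,v} use ∅
  n1 def {s,v} use {f,v}
  n2 def {f,v} use {s}
  n3 def {c} use {v}
  n4 def {c,f} use ∅

Liveness:
  n0: in=∅ out={f,v}
  n1: in={f,v} out={s,v}
  n2: in={s} out={f,v}
  n3: in={v} out=∅
  n4: in={v} out={f,v}

live-out(n4) = ["f", "v"]

Answer: ["f", "v"]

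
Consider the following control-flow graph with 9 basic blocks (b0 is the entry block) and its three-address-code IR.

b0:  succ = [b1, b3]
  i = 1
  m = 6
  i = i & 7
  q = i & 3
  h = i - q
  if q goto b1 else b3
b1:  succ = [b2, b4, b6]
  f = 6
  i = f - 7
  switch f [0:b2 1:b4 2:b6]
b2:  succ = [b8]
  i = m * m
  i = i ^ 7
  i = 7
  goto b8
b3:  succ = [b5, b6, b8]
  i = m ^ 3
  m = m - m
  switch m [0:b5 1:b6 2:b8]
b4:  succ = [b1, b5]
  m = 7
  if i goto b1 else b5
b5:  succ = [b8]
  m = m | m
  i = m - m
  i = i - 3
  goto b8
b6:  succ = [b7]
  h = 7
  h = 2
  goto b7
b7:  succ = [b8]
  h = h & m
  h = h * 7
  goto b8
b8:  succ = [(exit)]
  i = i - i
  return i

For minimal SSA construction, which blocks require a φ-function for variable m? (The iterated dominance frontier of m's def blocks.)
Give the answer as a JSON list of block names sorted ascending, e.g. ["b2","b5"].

Answer: ["b1", "b5", "b6", "b8"]

Derivation:
idom tree: b1←b0 b2←b1 b3←b0 b4←b1 b5←b0 b6←b0 b7←b6 b8←b0
Join-block Dom:
  b1: preds {b0,b4}: {b0} ∩ {b0,b1,b4} = {b0}; idom=b0
  b5: preds {b3,b4}: {b0,b3} ∩ {b0,b1,b4} = {b0}; idom=b0
  b6: preds {b1,b3}: {b0,b1} ∩ {b0,b3} = {b0}; idom=b0
  b8: preds {b2,b3,b5,b7}: {b0,b1,b2} ∩ {b0,b3} ∩ {b0,b5} ∩ {b0,b6,b7} = {b0}; idom=b0

DF walk-up:
  join b1 pred b0: · stop@b0
  join b1 pred b4: b4→b1 stop@b0
  join b5 pred b3: b3 stop@b0
  join b5 pred b4: b4→b1 stop@b0
  join b6 pred b1: b1 stop@b0
  join b6 pred b3: b3 stop@b0
  join b8 pred b2: b2→b1 stop@b0
  join b8 pred b3: b3 stop@b0
  join b8 pred b5: b5 stop@b0
  join b8 pred b7: b7→b6 stop@b0
  b0 → ∅
  b1 → {b1,b5,b6,b8}
  b2 → {b8}
  b3 → {b5,b6,b8}
  b4 → {b1,b5}
  b5 → {b8}
  b6 → {b8}
  b7 → {b8}
  b8 → ∅

φ for m: defs {b0,b3,b4,b5}
  DF⁺ = {b1,b5,b6,b8}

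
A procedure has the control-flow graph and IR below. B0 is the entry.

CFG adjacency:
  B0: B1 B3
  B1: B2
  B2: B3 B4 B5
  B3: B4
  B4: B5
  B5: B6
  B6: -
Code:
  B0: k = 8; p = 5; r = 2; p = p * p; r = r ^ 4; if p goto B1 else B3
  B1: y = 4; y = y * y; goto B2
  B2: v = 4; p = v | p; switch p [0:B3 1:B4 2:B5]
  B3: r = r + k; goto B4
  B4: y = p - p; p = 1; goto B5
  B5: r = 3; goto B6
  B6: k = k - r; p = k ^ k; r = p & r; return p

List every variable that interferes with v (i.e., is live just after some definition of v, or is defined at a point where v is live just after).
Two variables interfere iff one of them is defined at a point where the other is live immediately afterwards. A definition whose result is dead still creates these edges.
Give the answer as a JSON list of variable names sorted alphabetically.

Answer: ["k", "p", "r"]

Working:
Per-block:
  B0: def={k,p,r} ue=∅
  B1: def={y} ue=∅
  B2: def={p,v} ue={p}
  B3: def={r} ue={k,r}
  B4: def={p,y} ue={p}
  B5: def={r} ue=∅
  B6: def={k,p,r} ue={k,r}

Liveness:
  B0: in=∅ out={k,p,r}
  B1: in={k,p,r} out={k,p,r}
  B2: in={k,p,r} out={k,p,r}
  B3: in={k,p,r} out={k,p}
  B4: in={k,p} out={k}
  B5: in={k} out={k,r}
  B6: in={k,r} out=∅

Conflict graph:
  k — {p,r,v,y}
  p — {k,r,v,y}
  r — {k,p,v,y}
  v — {k,p,r}
  y — {k,p,r}

N(v) = ["k", "p", "r"]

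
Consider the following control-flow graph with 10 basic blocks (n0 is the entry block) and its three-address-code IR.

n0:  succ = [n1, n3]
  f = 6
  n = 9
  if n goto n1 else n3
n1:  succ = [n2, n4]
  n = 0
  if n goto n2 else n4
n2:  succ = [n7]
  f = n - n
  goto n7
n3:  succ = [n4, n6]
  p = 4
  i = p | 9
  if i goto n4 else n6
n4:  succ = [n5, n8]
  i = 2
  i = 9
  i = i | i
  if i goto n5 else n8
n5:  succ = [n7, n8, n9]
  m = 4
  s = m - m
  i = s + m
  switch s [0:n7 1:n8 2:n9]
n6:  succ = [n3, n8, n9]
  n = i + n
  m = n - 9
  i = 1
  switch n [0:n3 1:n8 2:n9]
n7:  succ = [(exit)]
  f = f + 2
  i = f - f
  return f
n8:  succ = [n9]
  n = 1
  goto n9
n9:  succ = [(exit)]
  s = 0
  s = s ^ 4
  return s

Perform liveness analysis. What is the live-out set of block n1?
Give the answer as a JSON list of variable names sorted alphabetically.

def/use:
  n0: def={f,n} ue=∅
  n1: def={n} ue=∅
  n2: def={f} ue={n}
  n3: def={i,p} ue=∅
  n4: def={i} ue=∅
  n5: def={i,m,s} ue=∅
  n6: def={i,m,n} ue={i,n}
  n7: def={f,i} ue={f}
  n8: def={n} ue=∅
  n9: def={s} ue=∅

Live sets:
  n0 li=∅ lo={f,n}
  n1 li={f} lo={f,n}
  n2 li={n} lo={f}
  n3 li={f,n} lo={f,i,n}
  n4 li={f} lo={f}
  n5 li={f} lo={f}
  n6 li={f,i,n} lo={f,n}
  n7 li={f} lo=∅
  n8 li=∅ lo=∅
  n9 li=∅ lo=∅

live-out(n1) = ["f", "n"]

Answer: ["f", "n"]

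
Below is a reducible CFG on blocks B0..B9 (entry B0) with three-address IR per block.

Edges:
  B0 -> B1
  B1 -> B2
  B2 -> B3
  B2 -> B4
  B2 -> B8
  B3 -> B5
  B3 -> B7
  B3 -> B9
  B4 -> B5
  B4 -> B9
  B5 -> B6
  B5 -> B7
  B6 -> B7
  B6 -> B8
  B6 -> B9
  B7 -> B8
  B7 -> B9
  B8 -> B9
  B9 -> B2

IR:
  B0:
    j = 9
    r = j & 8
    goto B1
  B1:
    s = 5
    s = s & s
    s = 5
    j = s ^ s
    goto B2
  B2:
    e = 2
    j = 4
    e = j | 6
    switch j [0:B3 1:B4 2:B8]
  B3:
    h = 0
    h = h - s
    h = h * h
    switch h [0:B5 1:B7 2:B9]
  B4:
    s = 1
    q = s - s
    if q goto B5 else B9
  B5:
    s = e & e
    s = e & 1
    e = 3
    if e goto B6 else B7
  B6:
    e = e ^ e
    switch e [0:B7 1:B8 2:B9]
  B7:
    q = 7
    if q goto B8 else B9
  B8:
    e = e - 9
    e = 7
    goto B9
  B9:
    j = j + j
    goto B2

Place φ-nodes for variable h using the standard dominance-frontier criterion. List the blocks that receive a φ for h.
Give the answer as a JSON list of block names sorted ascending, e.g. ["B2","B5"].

idom tree: B1←B0 B2←B1 B3←B2 B4←B2 B5←B2 B6←B5 B7←B2 B8←B2 B9←B2
Join-block Dom:
  B2: preds {B1,B9}: {B0,B1} ∩ {B0,B1,B2,B9} = {B0,B1}; idom=B1
  B5: preds {B3,B4}: {B0,B1,B2,B3} ∩ {B0,B1,B2,B4} = {B0,B1,B2}; idom=B2
  B7: preds {B3,B5,B6}: {B0,B1,B2,B3} ∩ {B0,B1,B2,B5} ∩ {B0,B1,B2,B5,B6} = {B0,B1,B2}; idom=B2
  B8: preds {B2,B6,B7}: {B0,B1,B2} ∩ {B0,B1,B2,B5,B6} ∩ {B0,B1,B2,B7} = {B0,B1,B2}; idom=B2
  B9: preds {B3,B4,B6,B7,B8}: {B0,B1,B2,B3} ∩ {B0,B1,B2,B4} ∩ {B0,B1,B2,B5,B6} ∩ {B0,B1,B2,B7} ∩ {B0,B1,B2,B8} = {B0,B1,B2}; idom=B2

Frontier:
  join B2 pred B1: · stop@B1
  join B2 pred B9: B9→B2 stop@B1
  join B5 pred B3: B3 stop@B2
  join B5 pred B4: B4 stop@B2
  join B7 pred B3: B3 stop@B2
  join B7 pred B5: B5 stop@B2
  join B7 pred B6: B6→B5 stop@B2
  join B8 pred B2: · stop@B2
  join B8 pred B6: B6→B5 stop@B2
  join B8 pred B7: B7 stop@B2
  join B9 pred B3: B3 stop@B2
  join B9 pred B4: B4 stop@B2
  join B9 pred B6: B6→B5 stop@B2
  join B9 pred B7: B7 stop@B2
  join B9 pred B8: B8 stop@B2
  B0: DF=∅
  B1: DF=∅
  B2: DF={B2}
  B3: DF={B5,B7,B9}
  B4: DF={B5,B9}
  B5: DF={B7,B8,B9}
  B6: DF={B7,B8,B9}
  B7: DF={B8,B9}
  B8: DF={B9}
  B9: DF={B2}

φ for h: defs {B3}
  DF⁺ = {B2,B5,B7,B8,B9}

Answer: ["B2", "B5", "B7", "B8", "B9"]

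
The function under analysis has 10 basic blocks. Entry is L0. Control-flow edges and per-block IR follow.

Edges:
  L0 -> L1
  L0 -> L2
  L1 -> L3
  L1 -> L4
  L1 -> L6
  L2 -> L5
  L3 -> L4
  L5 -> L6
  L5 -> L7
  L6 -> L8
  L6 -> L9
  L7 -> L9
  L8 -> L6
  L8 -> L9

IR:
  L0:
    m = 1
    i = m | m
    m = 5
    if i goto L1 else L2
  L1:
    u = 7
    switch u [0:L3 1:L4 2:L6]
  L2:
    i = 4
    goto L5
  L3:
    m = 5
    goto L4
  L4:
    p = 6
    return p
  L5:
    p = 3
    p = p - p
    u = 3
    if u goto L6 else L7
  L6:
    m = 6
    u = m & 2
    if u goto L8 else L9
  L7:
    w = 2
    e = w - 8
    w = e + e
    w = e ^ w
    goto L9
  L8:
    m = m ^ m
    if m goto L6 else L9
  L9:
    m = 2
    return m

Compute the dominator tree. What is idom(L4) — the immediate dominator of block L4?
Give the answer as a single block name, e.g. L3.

idom tree: L1←L0 L2←L0 L3←L1 L4←L1 L5←L2 L6←L0 L7←L5 L8←L6 L9←L0
Join-block Dom:
  L4: preds {L1,L3}: {L0,L1} ∩ {L0,L1,L3} = {L0,L1}; idom=L1
  L6: preds {L1,L5,L8}: {L0,L1} ∩ {L0,L2,L5} ∩ {L0,L6,L8} = {L0}; idom=L0
  L9: preds {L6,L7,L8}: {L0,L6} ∩ {L0,L2,L5,L7} ∩ {L0,L6,L8} = {L0}; idom=L0

idom(L4) = L1

Answer: L1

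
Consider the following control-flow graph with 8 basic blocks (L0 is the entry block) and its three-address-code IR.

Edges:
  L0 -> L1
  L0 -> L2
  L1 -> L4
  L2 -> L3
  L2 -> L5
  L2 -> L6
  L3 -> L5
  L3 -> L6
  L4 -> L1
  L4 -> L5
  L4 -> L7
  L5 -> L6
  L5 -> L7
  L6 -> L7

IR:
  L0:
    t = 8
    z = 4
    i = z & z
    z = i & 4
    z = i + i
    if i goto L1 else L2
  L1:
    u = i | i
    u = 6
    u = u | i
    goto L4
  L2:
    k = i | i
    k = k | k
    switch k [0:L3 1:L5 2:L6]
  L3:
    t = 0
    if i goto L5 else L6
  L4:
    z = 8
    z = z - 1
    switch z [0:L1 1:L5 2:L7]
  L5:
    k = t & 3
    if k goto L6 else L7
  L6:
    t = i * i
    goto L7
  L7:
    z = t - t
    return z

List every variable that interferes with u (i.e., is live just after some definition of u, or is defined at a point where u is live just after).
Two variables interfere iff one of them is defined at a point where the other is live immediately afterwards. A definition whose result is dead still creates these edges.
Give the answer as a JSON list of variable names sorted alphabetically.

Answer: ["i", "t"]

Analysis:
Per-block:
  L0: {i,t,z} / ∅
  L1: {u} / {i}
  L2: {k} / {i}
  L3: {t} / {i}
  L4: {z} / ∅
  L5: {k} / {t}
  L6: {t} / {i}
  L7: {z} / {t}

Backward fixpoint:
  L0 li=∅ lo={i,t}
  L1 li={i,t} lo={i,t}
  L2 li={i,t} lo={i,t}
  L3 li={i} lo={i,t}
  L4 li={i,t} lo={i,t}
  L5 li={i,t} lo={i,t}
  L6 li={i} lo={t}
  L7 li={t} lo=∅

Interference:
  i: {k,t,u,z}
  k: {i,t}
  t: {i,k,u,z}
  u: {i,t}
  z: {i,t}

N(u) = ["i", "t"]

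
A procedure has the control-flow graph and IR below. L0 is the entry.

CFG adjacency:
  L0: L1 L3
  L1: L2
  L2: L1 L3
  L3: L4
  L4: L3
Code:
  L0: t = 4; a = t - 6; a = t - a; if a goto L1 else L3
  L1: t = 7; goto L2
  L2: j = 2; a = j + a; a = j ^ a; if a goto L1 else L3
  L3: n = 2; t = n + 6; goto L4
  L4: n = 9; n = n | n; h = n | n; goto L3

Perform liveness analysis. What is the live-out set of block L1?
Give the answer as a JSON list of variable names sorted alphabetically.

def/use:
  L0 def {a,t} use ∅
  L1 def {t} use ∅
  L2 def {a,j} use {a}
  L3 def {n,t} use ∅
  L4 def {h,n} use ∅

Backward fixpoint:
  live L0: ∅→{a}
  live L1: {a}→{a}
  live L2: {a}→{a}
  live L3: ∅→∅
  live L4: ∅→∅

live-out(L1) = ["a"]

Answer: ["a"]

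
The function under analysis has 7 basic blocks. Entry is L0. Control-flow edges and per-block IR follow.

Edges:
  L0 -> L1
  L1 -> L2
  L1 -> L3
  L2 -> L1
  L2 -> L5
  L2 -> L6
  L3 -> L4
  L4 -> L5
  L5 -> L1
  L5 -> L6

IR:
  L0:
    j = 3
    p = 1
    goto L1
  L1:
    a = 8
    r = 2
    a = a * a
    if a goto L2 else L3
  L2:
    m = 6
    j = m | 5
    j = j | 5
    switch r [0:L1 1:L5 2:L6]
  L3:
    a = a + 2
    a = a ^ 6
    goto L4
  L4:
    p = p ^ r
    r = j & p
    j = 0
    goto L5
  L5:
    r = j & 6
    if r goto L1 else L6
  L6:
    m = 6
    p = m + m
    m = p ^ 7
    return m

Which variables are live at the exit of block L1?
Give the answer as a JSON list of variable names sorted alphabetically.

def/use:
  L0 def {j,p} use ∅
  L1 def {a,r} use ∅
  L2 def {j,m} use {r}
  L3 def {a} use {a}
  L4 def {j,p,r} use {j,p,r}
  L5 def {r} use {j}
  L6 def {m,p} use ∅

Live sets:
  L0 li=∅ lo={j,p}
  L1 li={j,p} lo={a,j,p,r}
  L2 li={p,r} lo={j,p}
  L3 li={a,j,p,r} lo={j,p,r}
  L4 li={j,p,r} lo={j,p}
  L5 li={j,p} lo={j,p}
  L6 li=∅ lo=∅

live-out(L1) = ["a", "j", "p", "r"]

Answer: ["a", "j", "p", "r"]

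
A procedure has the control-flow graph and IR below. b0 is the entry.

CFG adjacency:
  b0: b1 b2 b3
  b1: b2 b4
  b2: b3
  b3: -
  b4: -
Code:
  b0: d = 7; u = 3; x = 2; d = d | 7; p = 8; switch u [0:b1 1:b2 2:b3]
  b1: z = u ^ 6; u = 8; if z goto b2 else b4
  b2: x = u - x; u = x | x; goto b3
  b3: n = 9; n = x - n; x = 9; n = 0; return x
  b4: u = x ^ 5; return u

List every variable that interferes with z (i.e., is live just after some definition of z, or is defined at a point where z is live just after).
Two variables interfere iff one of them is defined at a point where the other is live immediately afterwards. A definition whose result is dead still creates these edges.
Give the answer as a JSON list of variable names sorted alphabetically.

Answer: ["u", "x"]

Derivation:
Block summaries:
  b0 def {d,p,u,x} use ∅
  b1 def {u,z} use {u}
  b2 def {u,x} use {u,x}
  b3 def {n,x} use {x}
  b4 def {u} use {x}

Backward fixpoint:
  live b0: ∅→{u,x}
  live b1: {u,x}→{u,x}
  live b2: {u,x}→{x}
  live b3: {x}→∅
  live b4: {x}→∅

Interfere edges:
  d: {u,x}
  n: {x}
  p: {u,x}
  u: {d,p,x,z}
  x: {d,n,p,u,z}
  z: {u,x}

N(z) = ["u", "x"]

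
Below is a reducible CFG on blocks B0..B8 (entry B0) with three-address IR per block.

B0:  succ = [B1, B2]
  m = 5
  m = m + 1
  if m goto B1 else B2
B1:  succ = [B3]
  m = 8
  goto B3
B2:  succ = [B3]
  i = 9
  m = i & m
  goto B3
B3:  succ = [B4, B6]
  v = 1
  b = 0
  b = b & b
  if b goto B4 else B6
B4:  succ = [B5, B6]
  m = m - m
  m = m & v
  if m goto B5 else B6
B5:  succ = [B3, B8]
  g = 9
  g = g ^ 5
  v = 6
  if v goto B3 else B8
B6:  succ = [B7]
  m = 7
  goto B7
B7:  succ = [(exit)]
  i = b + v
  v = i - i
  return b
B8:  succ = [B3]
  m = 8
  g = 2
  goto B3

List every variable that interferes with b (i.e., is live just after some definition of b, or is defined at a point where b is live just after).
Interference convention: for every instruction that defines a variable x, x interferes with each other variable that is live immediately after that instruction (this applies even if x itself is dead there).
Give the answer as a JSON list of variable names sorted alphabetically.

Per-block:
  B0: def={m} ue=∅
  B1: def={m} ue=∅
  B2: def={i,m} ue={m}
  B3: def={b,v} ue=∅
  B4: def={m} ue={m,v}
  B5: def={g,v} ue=∅
  B6: def={m} ue=∅
  B7: def={i,v} ue={b,v}
  B8: def={g,m} ue=∅

Live sets:
  live B0: ∅→{m}
  live B1: ∅→{m}
  live B2: {m}→{m}
  live B3: {m}→{b,m,v}
  live B4: {b,m,v}→{b,m,v}
  live B5: {m}→{m}
  live B6: {b,v}→{b,v}
  live B7: {b,v}→∅
  live B8: ∅→{m}

Interfere edges:
  b — {i,m,v}
  g — {m}
  i — {b,m}
  m — {b,g,i,v}
  v — {b,m}

N(b) = ["i", "m", "v"]

Answer: ["i", "m", "v"]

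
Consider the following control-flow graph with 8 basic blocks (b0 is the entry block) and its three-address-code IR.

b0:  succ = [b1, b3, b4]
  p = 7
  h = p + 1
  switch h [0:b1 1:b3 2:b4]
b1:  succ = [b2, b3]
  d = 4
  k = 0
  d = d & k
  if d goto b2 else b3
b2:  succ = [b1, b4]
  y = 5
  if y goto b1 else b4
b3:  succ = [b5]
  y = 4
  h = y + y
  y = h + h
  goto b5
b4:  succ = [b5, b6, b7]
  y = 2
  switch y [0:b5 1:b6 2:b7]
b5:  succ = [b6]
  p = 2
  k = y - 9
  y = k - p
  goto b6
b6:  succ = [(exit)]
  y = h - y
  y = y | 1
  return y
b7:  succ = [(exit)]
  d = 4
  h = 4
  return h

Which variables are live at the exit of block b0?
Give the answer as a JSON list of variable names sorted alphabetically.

Block summaries:
  b0: def={h,p} ue=∅
  b1: def={d,k} ue=∅
  b2: def={y} ue=∅
  b3: def={h,y} ue=∅
  b4: def={y} ue=∅
  b5: def={k,p,y} ue={y}
  b6: def={y} ue={h,y}
  b7: def={d,h} ue=∅

Backward fixpoint:
  live b0: ∅→{h}
  live b1: {h}→{h}
  live b2: {h}→{h}
  live b3: ∅→{h,y}
  live b4: {h}→{h,y}
  live b5: {h,y}→{h,y}
  live b6: {h,y}→∅
  live b7: ∅→∅

live-out(b0) = ["h"]

Answer: ["h"]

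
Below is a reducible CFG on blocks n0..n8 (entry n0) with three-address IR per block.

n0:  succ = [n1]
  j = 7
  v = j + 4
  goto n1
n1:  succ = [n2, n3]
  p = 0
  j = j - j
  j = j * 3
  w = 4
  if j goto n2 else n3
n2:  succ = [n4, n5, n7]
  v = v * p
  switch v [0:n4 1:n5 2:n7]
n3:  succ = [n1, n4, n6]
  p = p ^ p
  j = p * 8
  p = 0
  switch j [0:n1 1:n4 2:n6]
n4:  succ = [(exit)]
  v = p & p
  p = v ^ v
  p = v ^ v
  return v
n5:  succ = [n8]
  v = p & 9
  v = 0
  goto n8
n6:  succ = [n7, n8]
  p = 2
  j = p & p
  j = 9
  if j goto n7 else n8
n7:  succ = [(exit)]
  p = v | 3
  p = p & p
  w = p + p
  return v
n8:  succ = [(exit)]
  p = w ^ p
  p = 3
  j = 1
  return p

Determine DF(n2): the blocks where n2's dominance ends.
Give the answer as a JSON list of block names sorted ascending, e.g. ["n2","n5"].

idom tree: n1←n0 n2←n1 n3←n1 n4←n1 n5←n2 n6←n3 n7←n1 n8←n1
Join-block Dom:
  n1: preds {n0,n3}: {n0} ∩ {n0,n1,n3} = {n0}; idom=n0
  n4: preds {n2,n3}: {n0,n1,n2} ∩ {n0,n1,n3} = {n0,n1}; idom=n1
  n7: preds {n2,n6}: {n0,n1,n2} ∩ {n0,n1,n3,n6} = {n0,n1}; idom=n1
  n8: preds {n5,n6}: {n0,n1,n2,n5} ∩ {n0,n1,n3,n6} = {n0,n1}; idom=n1

DF walk-up:
  n1←n0: walk · to n0
  n1←n3: walk n3→n1 to n0
  n4←n2: walk n2 to n1
  n4←n3: walk n3 to n1
  n7←n2: walk n2 to n1
  n7←n6: walk n6→n3 to n1
  n8←n5: walk n5→n2 to n1
  n8←n6: walk n6→n3 to n1
  DF(n0)=∅
  DF(n1)={n1}
  DF(n2)={n4,n7,n8}
  DF(n3)={n1,n4,n7,n8}
  DF(n4)=∅
  DF(n5)={n8}
  DF(n6)={n7,n8}
  DF(n7)=∅
  DF(n8)=∅

DF(n2) = ["n4", "n7", "n8"]

Answer: ["n4", "n7", "n8"]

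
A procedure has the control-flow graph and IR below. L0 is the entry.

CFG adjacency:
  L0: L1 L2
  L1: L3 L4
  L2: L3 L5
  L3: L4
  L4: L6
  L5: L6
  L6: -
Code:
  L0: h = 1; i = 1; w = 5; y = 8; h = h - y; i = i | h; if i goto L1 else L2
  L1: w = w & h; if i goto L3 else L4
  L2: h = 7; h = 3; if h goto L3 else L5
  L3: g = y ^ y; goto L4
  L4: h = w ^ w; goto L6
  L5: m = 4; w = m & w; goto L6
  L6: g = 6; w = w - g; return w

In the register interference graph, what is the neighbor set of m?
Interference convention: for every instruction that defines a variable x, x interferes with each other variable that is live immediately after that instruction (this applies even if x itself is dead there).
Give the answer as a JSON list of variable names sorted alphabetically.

Per-block:
  L0: def={h,i,w,y} ue=∅
  L1: def={w} ue={h,i,w}
  L2: def={h} ue=∅
  L3: def={g} ue={y}
  L4: def={h} ue={w}
  L5: def={m,w} ue={w}
  L6: def={g,w} ue={w}

Live sets:
  L0 li=∅ lo={h,i,w,y}
  L1 li={h,i,w,y} lo={w,y}
  L2 li={w,y} lo={w,y}
  L3 li={w,y} lo={w}
  L4 li={w} lo={w}
  L5 li={w} lo={w}
  L6 li={w} lo=∅

Interference:
  g: {w}
  h: {i,w,y}
  i: {h,w,y}
  m: {w}
  w: {g,h,i,m,y}
  y: {h,i,w}

N(m) = ["w"]

Answer: ["w"]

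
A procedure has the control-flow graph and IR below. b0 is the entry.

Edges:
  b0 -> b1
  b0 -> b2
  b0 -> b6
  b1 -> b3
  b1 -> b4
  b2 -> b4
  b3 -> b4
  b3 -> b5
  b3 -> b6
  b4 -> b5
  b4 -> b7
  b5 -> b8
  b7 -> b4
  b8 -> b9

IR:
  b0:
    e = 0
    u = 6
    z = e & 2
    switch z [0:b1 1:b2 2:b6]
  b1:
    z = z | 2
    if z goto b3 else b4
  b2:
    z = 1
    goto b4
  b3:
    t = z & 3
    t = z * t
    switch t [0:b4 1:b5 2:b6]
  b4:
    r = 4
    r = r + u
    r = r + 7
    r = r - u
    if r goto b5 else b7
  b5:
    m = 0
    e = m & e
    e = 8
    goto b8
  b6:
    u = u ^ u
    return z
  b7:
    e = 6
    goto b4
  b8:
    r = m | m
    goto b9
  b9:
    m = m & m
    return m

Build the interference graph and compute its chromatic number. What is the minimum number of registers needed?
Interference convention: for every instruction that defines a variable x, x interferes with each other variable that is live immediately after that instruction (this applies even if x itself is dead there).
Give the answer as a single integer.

Answer: 4

Analysis:
Block summaries:
  b0 def {e,u,z} use ∅
  b1 def {z} use {z}
  b2 def {z} use ∅
  b3 def {t} use {z}
  b4 def {r} use {u}
  b5 def {e,m} use {e}
  b6 def {u} use {u,z}
  b7 def {e} use ∅
  b8 def {r} use {m}
  b9 def {m} use {m}

Backward fixpoint:
  b0 li=∅ lo={e,u,z}
  b1 li={e,u,z} lo={e,u,z}
  b2 li={e,u} lo={e,u}
  b3 li={e,u,z} lo={e,u,z}
  b4 li={e,u} lo={e,u}
  b5 li={e} lo={m}
  b6 li={u,z} lo=∅
  b7 li={u} lo={e,u}
  b8 li={m} lo={m}
  b9 li={m} lo=∅

Interfere edges:
  e↔{m,r,t,u,z}
  m↔{e,r}
  r↔{e,m,u}
  t↔{e,u,z}
  u↔{e,r,t,z}
  z↔{e,t,u}

Chromatic number:
  {e,t,u,z} pairwise interfere (4-clique) ⇒ χ ≥ 4
  4-colouring: r0={e}  r1={m,u}  r2={r,t}  r3={z}
  χ = 4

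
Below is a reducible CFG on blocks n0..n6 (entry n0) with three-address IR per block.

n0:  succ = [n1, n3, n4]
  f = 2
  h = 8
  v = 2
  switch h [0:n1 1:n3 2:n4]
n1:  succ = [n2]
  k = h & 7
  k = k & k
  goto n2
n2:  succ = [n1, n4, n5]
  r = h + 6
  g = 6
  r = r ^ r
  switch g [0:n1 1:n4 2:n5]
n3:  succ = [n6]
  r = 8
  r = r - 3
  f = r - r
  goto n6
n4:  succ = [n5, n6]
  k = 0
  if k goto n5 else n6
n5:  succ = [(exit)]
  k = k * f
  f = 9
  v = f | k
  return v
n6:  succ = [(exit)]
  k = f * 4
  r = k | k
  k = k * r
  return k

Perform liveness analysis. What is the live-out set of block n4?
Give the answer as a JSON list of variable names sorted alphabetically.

Answer: ["f", "k"]

Analysis:
Per-block:
  n0 def {f,h,v} use ∅
  n1 def {k} use {h}
  n2 def {g,r} use {h}
  n3 def {f,r} use ∅
  n4 def {k} use ∅
  n5 def {f,k,v} use {f,k}
  n6 def {k,r} use {f}

Backward fixpoint:
  n0 li=∅ lo={f,h}
  n1 li={f,h} lo={f,h,k}
  n2 li={f,h,k} lo={f,h,k}
  n3 li=∅ lo={f}
  n4 li={f} lo={f,k}
  n5 li={f,k} lo=∅
  n6 li={f} lo=∅

live-out(n4) = ["f", "k"]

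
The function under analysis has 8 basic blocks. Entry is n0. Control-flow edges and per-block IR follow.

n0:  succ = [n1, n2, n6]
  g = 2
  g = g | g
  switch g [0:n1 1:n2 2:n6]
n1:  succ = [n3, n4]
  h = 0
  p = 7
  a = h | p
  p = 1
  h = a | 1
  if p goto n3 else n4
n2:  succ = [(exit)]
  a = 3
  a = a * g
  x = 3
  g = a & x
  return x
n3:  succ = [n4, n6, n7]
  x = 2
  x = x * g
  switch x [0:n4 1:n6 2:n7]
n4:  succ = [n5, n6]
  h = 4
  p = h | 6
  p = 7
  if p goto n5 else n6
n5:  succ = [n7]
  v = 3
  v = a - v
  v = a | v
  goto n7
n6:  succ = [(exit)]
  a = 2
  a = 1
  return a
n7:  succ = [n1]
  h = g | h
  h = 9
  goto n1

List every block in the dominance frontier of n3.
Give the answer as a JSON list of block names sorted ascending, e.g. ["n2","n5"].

idom tree: n1←n0 n2←n0 n3←n1 n4←n1 n5←n4 n6←n0 n7←n1
Join-block Dom:
  n1: preds {n0,n7}: {n0} ∩ {n0,n1,n7} = {n0}; idom=n0
  n4: preds {n1,n3}: {n0,n1} ∩ {n0,n1,n3} = {n0,n1}; idom=n1
  n6: preds {n0,n3,n4}: {n0} ∩ {n0,n1,n3} ∩ {n0,n1,n4} = {n0}; idom=n0
  n7: preds {n3,n5}: {n0,n1,n3} ∩ {n0,n1,n4,n5} = {n0,n1}; idom=n1

DF derivation:
  join n1 pred n0: · stop@n0
  join n1 pred n7: n7→n1 stop@n0
  join n4 pred n1: · stop@n1
  join n4 pred n3: n3 stop@n1
  join n6 pred n0: · stop@n0
  join n6 pred n3: n3→n1 stop@n0
  join n6 pred n4: n4→n1 stop@n0
  join n7 pred n3: n3 stop@n1
  join n7 pred n5: n5→n4 stop@n1
  n0 → ∅
  n1 → {n1,n6}
  n2 → ∅
  n3 → {n4,n6,n7}
  n4 → {n6,n7}
  n5 → {n7}
  n6 → ∅
  n7 → {n1}

DF(n3) = ["n4", "n6", "n7"]

Answer: ["n4", "n6", "n7"]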